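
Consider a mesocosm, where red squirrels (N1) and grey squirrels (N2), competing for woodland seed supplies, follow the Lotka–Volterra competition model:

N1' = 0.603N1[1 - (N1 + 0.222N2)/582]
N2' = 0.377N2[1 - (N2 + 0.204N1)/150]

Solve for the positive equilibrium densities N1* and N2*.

N1* ≈ 575, N2* ≈ 32.8

Setting both brackets to zero gives the nullclines N1 + 0.222N2 = 582 and 0.204N1 + N2 = 150.
Substituting N2 = 150 - 0.204N1 into the first: N1(1 - 0.222·0.204) = 582 - 0.222·150.
So N1* = 549/0.955 = 575, and then N2* = 150 - 0.204·575 = 32.8.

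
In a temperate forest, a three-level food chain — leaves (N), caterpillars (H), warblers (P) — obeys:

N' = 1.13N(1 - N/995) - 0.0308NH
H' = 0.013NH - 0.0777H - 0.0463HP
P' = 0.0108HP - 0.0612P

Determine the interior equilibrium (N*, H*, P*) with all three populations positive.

N* ≈ 841, H* ≈ 5.67, P* ≈ 235

From dP/dt = 0: 0.0108H* = 0.0612, so H* = 5.67.
From dN/dt = 0: 1.13(1 - N*/995) = 0.0308·5.67, giving N* = 995·(1 - 0.154) = 841.
From dH/dt = 0: 0.013·841 - 0.0777 = 0.0463P*, so P* = 10.9/0.0463 = 235.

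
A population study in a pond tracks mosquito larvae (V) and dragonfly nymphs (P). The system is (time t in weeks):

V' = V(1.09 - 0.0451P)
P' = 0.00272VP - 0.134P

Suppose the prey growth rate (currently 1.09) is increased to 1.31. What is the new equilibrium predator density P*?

At the interior fixed point, setting dV/dt = 0 with V > 0 fixes P* = (prey growth rate)/(VP coefficient) — independent of the other coefficients.
With the change, P* = 1.31/0.0451 = 29; it rises from 24.2.

P* ≈ 29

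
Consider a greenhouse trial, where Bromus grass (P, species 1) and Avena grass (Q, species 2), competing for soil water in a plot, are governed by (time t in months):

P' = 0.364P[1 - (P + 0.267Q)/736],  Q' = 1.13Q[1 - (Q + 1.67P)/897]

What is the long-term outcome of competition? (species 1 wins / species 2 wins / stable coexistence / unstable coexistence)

Compare the nullcline intercepts: K1/α12 = 736/0.267 = 2760 > K2 = 897; K2/α21 = 897/1.67 = 537 < K1 = 736.
Since the inequalities point opposite ways, species 1 can invade but species 2 cannot.

species 1 excludes species 2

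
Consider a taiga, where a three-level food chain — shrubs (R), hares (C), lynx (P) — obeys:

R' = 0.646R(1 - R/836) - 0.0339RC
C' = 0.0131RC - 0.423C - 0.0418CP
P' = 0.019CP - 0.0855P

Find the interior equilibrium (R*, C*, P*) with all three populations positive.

From dP/dt = 0: 0.019C* = 0.0855, so C* = 4.5.
From dR/dt = 0: 0.646(1 - R*/836) = 0.0339·4.5, giving R* = 836·(1 - 0.236) = 639.
From dC/dt = 0: 0.0131·639 - 0.423 = 0.0418P*, so P* = 7.94/0.0418 = 190.

R* ≈ 639, C* ≈ 4.5, P* ≈ 190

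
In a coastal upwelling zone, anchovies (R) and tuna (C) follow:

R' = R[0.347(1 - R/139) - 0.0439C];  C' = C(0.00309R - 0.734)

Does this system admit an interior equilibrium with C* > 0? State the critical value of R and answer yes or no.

The predator equation gives dC/dt > 0 only when R > 0.734/0.00309 = 238.
Without the predator, R → K = 139. Since 139 < 238, the predator cannot invade.

Threshold R = 238; K < 238, so no, the predator goes extinct.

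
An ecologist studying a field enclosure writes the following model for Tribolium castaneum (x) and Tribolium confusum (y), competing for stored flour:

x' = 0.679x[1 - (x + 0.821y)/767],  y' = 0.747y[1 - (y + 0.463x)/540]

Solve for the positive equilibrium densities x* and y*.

x* ≈ 522, y* ≈ 298

Setting both brackets to zero gives the nullclines x + 0.821y = 767 and 0.463x + y = 540.
Substituting y = 540 - 0.463x into the first: x(1 - 0.821·0.463) = 767 - 0.821·540.
So x* = 324/0.62 = 522, and then y* = 540 - 0.463·522 = 298.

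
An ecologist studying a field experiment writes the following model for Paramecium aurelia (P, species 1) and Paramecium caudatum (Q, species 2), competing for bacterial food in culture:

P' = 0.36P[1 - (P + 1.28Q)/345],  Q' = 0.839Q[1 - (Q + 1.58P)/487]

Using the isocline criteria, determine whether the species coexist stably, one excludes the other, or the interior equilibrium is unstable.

unstable coexistence (outcome depends on initial conditions)

Compare the nullcline intercepts: K1/α12 = 345/1.28 = 270 < K2 = 487; K2/α21 = 487/1.58 = 308 < K1 = 345.
Since both are reversed, neither can invade when rare; the interior point is a saddle.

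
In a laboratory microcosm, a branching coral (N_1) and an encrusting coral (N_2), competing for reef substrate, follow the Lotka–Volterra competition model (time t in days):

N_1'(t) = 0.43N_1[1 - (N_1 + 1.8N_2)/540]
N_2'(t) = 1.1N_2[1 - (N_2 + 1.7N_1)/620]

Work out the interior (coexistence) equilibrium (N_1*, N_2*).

N_1* ≈ 280, N_2* ≈ 145

Setting both brackets to zero gives the nullclines N_1 + 1.8N_2 = 540 and 1.7N_1 + N_2 = 620.
Substituting N_2 = 620 - 1.7N_1 into the first: N_1(1 - 1.8·1.7) = 540 - 1.8·620.
So N_1* = -576/-2.06 = 280, and then N_2* = 620 - 1.7·280 = 145.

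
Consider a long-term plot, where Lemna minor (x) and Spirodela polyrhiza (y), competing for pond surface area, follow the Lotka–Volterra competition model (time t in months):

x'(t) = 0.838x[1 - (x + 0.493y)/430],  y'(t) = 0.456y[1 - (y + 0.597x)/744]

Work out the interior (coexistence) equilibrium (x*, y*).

x* ≈ 89.6, y* ≈ 691

Setting both brackets to zero gives the nullclines x + 0.493y = 430 and 0.597x + y = 744.
Substituting y = 744 - 0.597x into the first: x(1 - 0.493·0.597) = 430 - 0.493·744.
So x* = 63.2/0.706 = 89.6, and then y* = 744 - 0.597·89.6 = 691.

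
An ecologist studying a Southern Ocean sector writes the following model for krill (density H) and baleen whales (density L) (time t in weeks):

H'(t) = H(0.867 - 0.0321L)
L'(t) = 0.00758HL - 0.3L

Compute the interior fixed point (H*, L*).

H* ≈ 39.6, L* ≈ 27

Set dL/dt = 0 with L > 0: 0.00758H - 0.3 = 0, so H* = 0.3/0.00758 = 39.6.
Set dH/dt = 0 with H > 0: 0.867 - 0.0321L = 0, so L* = 0.867/0.0321 = 27.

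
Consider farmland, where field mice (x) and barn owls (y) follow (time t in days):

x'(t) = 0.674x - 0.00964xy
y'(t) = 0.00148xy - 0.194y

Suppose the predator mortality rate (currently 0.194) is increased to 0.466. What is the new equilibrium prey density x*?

At the interior fixed point, setting dy/dt = 0 with y > 0 fixes x* = (predator death rate)/(xy coefficient) — independent of the other coefficients.
With the change, x* = 0.466/0.00148 = 315; it rises from 131.

x* ≈ 315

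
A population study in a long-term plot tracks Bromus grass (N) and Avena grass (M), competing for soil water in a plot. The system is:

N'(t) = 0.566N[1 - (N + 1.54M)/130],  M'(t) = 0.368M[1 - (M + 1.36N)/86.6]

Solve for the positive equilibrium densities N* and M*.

Setting both brackets to zero gives the nullclines N + 1.54M = 130 and 1.36N + M = 86.6.
Substituting M = 86.6 - 1.36N into the first: N(1 - 1.54·1.36) = 130 - 1.54·86.6.
So N* = -3.36/-1.09 = 3.07, and then M* = 86.6 - 1.36·3.07 = 82.4.

N* ≈ 3.07, M* ≈ 82.4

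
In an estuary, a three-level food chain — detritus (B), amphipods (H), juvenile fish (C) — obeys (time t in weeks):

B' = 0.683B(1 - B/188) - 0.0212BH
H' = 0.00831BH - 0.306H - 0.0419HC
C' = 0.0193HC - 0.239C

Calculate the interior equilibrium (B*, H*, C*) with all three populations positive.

From dC/dt = 0: 0.0193H* = 0.239, so H* = 12.4.
From dB/dt = 0: 0.683(1 - B*/188) = 0.0212·12.4, giving B* = 188·(1 - 0.384) = 116.
From dH/dt = 0: 0.00831·116 - 0.306 = 0.0419C*, so C* = 0.656/0.0419 = 15.7.

B* ≈ 116, H* ≈ 12.4, C* ≈ 15.7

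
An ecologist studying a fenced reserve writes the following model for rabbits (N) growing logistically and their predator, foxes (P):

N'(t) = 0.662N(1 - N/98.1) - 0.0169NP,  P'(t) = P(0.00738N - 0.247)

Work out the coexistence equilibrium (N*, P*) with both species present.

From dP/dt = 0 with P > 0: 0.00738N* = 0.247, so N* = 33.5.
Substitute into dN/dt = 0: 0.662(1 - 33.5/98.1) = 0.0169P*.
The bracket is 0.659, giving P* = 0.436/0.0169 = 25.8.

N* ≈ 33.5, P* ≈ 25.8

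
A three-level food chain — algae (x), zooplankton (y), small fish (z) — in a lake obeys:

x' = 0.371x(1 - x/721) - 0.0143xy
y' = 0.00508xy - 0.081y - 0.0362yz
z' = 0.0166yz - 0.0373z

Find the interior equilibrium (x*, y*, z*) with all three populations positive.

From dz/dt = 0: 0.0166y* = 0.0373, so y* = 2.25.
From dx/dt = 0: 0.371(1 - x*/721) = 0.0143·2.25, giving x* = 721·(1 - 0.0866) = 659.
From dy/dt = 0: 0.00508·659 - 0.081 = 0.0362z*, so z* = 3.26/0.0362 = 90.2.

x* ≈ 659, y* ≈ 2.25, z* ≈ 90.2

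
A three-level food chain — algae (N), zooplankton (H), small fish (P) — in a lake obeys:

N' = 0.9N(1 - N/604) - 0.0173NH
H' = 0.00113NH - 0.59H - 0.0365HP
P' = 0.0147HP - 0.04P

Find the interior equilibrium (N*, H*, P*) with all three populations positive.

N* ≈ 572, H* ≈ 2.72, P* ≈ 1.56

From dP/dt = 0: 0.0147H* = 0.04, so H* = 2.72.
From dN/dt = 0: 0.9(1 - N*/604) = 0.0173·2.72, giving N* = 604·(1 - 0.0523) = 572.
From dH/dt = 0: 0.00113·572 - 0.59 = 0.0365P*, so P* = 0.0568/0.0365 = 1.56.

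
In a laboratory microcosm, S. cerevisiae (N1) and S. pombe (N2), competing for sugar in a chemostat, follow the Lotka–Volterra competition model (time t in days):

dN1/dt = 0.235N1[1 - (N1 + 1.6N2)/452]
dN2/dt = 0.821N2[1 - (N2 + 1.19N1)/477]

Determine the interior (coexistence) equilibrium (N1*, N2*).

Setting both brackets to zero gives the nullclines N1 + 1.6N2 = 452 and 1.19N1 + N2 = 477.
Substituting N2 = 477 - 1.19N1 into the first: N1(1 - 1.6·1.19) = 452 - 1.6·477.
So N1* = -311/-0.904 = 344, and then N2* = 477 - 1.19·344 = 67.3.

N1* ≈ 344, N2* ≈ 67.3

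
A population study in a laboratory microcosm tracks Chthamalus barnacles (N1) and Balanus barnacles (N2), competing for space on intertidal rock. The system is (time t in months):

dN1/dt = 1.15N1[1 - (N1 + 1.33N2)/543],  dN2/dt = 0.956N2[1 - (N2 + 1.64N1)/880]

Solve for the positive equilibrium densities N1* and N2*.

N1* ≈ 531, N2* ≈ 8.91

Setting both brackets to zero gives the nullclines N1 + 1.33N2 = 543 and 1.64N1 + N2 = 880.
Substituting N2 = 880 - 1.64N1 into the first: N1(1 - 1.33·1.64) = 543 - 1.33·880.
So N1* = -627/-1.18 = 531, and then N2* = 880 - 1.64·531 = 8.91.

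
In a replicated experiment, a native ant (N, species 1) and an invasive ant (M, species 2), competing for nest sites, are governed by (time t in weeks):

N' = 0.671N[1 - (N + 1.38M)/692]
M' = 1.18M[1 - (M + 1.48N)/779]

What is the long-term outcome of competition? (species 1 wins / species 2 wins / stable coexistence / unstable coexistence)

unstable coexistence (outcome depends on initial conditions)

Compare the nullcline intercepts: K1/α12 = 692/1.38 = 501 < K2 = 779; K2/α21 = 779/1.48 = 526 < K1 = 692.
Since both are reversed, neither can invade when rare; the interior point is a saddle.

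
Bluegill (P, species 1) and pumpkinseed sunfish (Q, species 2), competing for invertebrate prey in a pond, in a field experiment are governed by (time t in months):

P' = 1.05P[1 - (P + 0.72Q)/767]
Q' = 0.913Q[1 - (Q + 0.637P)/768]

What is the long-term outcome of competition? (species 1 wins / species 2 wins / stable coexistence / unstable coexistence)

stable coexistence

Compare the nullcline intercepts: K1/α12 = 767/0.72 = 1070 > K2 = 768; K2/α21 = 768/0.637 = 1210 > K1 = 767.
Since both inequalities hold, each species can invade when rare, so the interior equilibrium is stable.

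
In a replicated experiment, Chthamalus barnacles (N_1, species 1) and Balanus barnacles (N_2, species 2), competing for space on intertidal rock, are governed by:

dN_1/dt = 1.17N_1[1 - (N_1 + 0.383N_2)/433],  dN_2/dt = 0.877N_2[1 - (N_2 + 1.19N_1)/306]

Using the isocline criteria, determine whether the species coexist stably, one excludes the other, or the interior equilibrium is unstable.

Compare the nullcline intercepts: K1/α12 = 433/0.383 = 1130 > K2 = 306; K2/α21 = 306/1.19 = 257 < K1 = 433.
Since the inequalities point opposite ways, species 1 can invade but species 2 cannot.

species 1 excludes species 2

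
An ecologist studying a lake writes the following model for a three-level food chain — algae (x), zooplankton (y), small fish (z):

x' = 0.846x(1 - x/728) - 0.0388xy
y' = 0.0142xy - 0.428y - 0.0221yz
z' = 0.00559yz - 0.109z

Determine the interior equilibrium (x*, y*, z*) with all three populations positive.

From dz/dt = 0: 0.00559y* = 0.109, so y* = 19.5.
From dx/dt = 0: 0.846(1 - x*/728) = 0.0388·19.5, giving x* = 728·(1 - 0.894) = 77.
From dy/dt = 0: 0.0142·77 - 0.428 = 0.0221z*, so z* = 0.665/0.0221 = 30.1.

x* ≈ 77, y* ≈ 19.5, z* ≈ 30.1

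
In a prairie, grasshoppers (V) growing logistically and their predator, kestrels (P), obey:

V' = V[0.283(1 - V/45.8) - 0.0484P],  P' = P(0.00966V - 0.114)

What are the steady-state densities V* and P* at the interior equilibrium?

From dP/dt = 0 with P > 0: 0.00966V* = 0.114, so V* = 11.8.
Substitute into dV/dt = 0: 0.283(1 - 11.8/45.8) = 0.0484P*.
The bracket is 0.742, giving P* = 0.21/0.0484 = 4.34.

V* ≈ 11.8, P* ≈ 4.34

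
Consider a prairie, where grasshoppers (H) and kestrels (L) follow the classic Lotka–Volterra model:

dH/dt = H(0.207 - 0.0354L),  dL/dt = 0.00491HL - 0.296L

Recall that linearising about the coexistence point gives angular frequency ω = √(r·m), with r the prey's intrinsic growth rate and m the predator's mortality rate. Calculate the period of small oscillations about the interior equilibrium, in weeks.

T ≈ 25.4 weeks

Here r = 0.207 and m = 0.296, so r·m = 0.0613.
ω = √0.0613 = 0.248 per week, hence T = 2π/ω ≈ 25.4 weeks.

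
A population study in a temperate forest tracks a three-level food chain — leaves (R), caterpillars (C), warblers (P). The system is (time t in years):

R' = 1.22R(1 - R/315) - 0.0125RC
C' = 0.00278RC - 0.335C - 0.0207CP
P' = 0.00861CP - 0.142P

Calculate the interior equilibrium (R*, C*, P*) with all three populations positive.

R* ≈ 262, C* ≈ 16.5, P* ≈ 19

From dP/dt = 0: 0.00861C* = 0.142, so C* = 16.5.
From dR/dt = 0: 1.22(1 - R*/315) = 0.0125·16.5, giving R* = 315·(1 - 0.169) = 262.
From dC/dt = 0: 0.00278·262 - 0.335 = 0.0207P*, so P* = 0.393/0.0207 = 19.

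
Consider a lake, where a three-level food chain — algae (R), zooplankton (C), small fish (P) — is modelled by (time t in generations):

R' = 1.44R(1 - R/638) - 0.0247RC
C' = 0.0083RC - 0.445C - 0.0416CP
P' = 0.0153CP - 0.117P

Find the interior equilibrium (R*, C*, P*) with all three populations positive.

R* ≈ 554, C* ≈ 7.65, P* ≈ 99.9

From dP/dt = 0: 0.0153C* = 0.117, so C* = 7.65.
From dR/dt = 0: 1.44(1 - R*/638) = 0.0247·7.65, giving R* = 638·(1 - 0.131) = 554.
From dC/dt = 0: 0.0083·554 - 0.445 = 0.0416P*, so P* = 4.16/0.0416 = 99.9.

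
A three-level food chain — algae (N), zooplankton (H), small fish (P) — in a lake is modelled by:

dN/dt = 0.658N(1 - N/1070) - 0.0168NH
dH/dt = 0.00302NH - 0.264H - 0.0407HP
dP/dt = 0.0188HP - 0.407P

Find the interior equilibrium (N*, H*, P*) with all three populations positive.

N* ≈ 479, H* ≈ 21.6, P* ≈ 29

From dP/dt = 0: 0.0188H* = 0.407, so H* = 21.6.
From dN/dt = 0: 0.658(1 - N*/1070) = 0.0168·21.6, giving N* = 1070·(1 - 0.553) = 479.
From dH/dt = 0: 0.00302·479 - 0.264 = 0.0407P*, so P* = 1.18/0.0407 = 29.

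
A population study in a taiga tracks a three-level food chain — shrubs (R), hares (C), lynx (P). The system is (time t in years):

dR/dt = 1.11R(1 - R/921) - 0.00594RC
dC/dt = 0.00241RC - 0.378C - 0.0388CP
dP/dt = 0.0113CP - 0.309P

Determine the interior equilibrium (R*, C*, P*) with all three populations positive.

R* ≈ 786, C* ≈ 27.3, P* ≈ 39.1

From dP/dt = 0: 0.0113C* = 0.309, so C* = 27.3.
From dR/dt = 0: 1.11(1 - R*/921) = 0.00594·27.3, giving R* = 921·(1 - 0.146) = 786.
From dC/dt = 0: 0.00241·786 - 0.378 = 0.0388P*, so P* = 1.52/0.0388 = 39.1.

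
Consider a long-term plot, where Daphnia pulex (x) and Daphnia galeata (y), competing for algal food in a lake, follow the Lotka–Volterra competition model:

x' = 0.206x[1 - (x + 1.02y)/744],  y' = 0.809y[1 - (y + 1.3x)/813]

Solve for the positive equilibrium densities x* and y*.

Setting both brackets to zero gives the nullclines x + 1.02y = 744 and 1.3x + y = 813.
Substituting y = 813 - 1.3x into the first: x(1 - 1.02·1.3) = 744 - 1.02·813.
So x* = -85.3/-0.326 = 262, and then y* = 813 - 1.3·262 = 473.

x* ≈ 262, y* ≈ 473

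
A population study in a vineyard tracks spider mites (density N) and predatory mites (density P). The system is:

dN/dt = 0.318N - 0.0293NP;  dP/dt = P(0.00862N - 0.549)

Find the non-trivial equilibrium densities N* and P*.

N* ≈ 63.7, P* ≈ 10.9

Set dP/dt = 0 with P > 0: 0.00862N - 0.549 = 0, so N* = 0.549/0.00862 = 63.7.
Set dN/dt = 0 with N > 0: 0.318 - 0.0293P = 0, so P* = 0.318/0.0293 = 10.9.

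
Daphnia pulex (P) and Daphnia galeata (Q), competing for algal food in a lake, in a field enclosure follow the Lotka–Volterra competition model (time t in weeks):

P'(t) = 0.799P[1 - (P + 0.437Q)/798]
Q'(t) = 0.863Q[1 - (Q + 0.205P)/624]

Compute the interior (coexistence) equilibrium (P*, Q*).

Setting both brackets to zero gives the nullclines P + 0.437Q = 798 and 0.205P + Q = 624.
Substituting Q = 624 - 0.205P into the first: P(1 - 0.437·0.205) = 798 - 0.437·624.
So P* = 525/0.91 = 577, and then Q* = 624 - 0.205·577 = 506.

P* ≈ 577, Q* ≈ 506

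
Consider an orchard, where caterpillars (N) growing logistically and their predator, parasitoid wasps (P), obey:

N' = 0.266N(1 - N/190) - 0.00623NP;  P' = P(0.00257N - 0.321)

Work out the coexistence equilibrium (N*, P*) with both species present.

N* ≈ 125, P* ≈ 14.6

From dP/dt = 0 with P > 0: 0.00257N* = 0.321, so N* = 125.
Substitute into dN/dt = 0: 0.266(1 - 125/190) = 0.00623P*.
The bracket is 0.343, giving P* = 0.0911/0.00623 = 14.6.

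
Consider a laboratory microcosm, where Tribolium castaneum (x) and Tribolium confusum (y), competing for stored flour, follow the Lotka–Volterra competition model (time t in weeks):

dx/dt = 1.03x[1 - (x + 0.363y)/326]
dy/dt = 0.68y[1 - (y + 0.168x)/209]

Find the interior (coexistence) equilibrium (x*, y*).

Setting both brackets to zero gives the nullclines x + 0.363y = 326 and 0.168x + y = 209.
Substituting y = 209 - 0.168x into the first: x(1 - 0.363·0.168) = 326 - 0.363·209.
So x* = 250/0.939 = 266, and then y* = 209 - 0.168·266 = 164.

x* ≈ 266, y* ≈ 164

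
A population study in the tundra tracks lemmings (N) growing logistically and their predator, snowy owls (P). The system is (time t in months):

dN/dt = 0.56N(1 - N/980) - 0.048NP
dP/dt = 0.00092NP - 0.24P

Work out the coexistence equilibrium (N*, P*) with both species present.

N* ≈ 261, P* ≈ 8.56

From dP/dt = 0 with P > 0: 0.00092N* = 0.24, so N* = 261.
Substitute into dN/dt = 0: 0.56(1 - 261/980) = 0.048P*.
The bracket is 0.734, giving P* = 0.411/0.048 = 8.56.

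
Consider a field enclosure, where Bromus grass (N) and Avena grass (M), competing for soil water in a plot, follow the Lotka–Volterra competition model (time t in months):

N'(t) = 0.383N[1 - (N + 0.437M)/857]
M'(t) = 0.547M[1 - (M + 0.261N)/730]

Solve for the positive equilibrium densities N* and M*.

Setting both brackets to zero gives the nullclines N + 0.437M = 857 and 0.261N + M = 730.
Substituting M = 730 - 0.261N into the first: N(1 - 0.437·0.261) = 857 - 0.437·730.
So N* = 538/0.886 = 607, and then M* = 730 - 0.261·607 = 572.

N* ≈ 607, M* ≈ 572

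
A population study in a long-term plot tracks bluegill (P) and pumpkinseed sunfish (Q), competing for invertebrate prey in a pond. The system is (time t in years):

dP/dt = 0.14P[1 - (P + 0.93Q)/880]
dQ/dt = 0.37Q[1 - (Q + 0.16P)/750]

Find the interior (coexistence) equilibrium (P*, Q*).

P* ≈ 214, Q* ≈ 716

Setting both brackets to zero gives the nullclines P + 0.93Q = 880 and 0.16P + Q = 750.
Substituting Q = 750 - 0.16P into the first: P(1 - 0.93·0.16) = 880 - 0.93·750.
So P* = 182/0.851 = 214, and then Q* = 750 - 0.16·214 = 716.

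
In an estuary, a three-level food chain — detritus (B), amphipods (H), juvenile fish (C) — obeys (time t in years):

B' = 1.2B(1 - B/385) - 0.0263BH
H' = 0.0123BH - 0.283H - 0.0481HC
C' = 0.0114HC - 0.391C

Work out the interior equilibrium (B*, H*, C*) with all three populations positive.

From dC/dt = 0: 0.0114H* = 0.391, so H* = 34.3.
From dB/dt = 0: 1.2(1 - B*/385) = 0.0263·34.3, giving B* = 385·(1 - 0.752) = 95.6.
From dH/dt = 0: 0.0123·95.6 - 0.283 = 0.0481C*, so C* = 0.893/0.0481 = 18.6.

B* ≈ 95.6, H* ≈ 34.3, C* ≈ 18.6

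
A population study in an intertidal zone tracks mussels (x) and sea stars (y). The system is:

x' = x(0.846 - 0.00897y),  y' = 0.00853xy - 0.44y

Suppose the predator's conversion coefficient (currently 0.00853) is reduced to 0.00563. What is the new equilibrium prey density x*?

At the interior fixed point, setting dy/dt = 0 with y > 0 fixes x* = (predator death rate)/(xy coefficient) — independent of the other coefficients.
With the change, x* = 0.44/0.00563 = 78.2; it rises from 51.6.

x* ≈ 78.2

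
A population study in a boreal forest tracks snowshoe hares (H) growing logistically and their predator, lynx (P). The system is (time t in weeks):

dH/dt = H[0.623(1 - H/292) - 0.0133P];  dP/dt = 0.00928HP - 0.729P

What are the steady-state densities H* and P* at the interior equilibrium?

From dP/dt = 0 with P > 0: 0.00928H* = 0.729, so H* = 78.6.
Substitute into dH/dt = 0: 0.623(1 - 78.6/292) = 0.0133P*.
The bracket is 0.731, giving P* = 0.455/0.0133 = 34.2.

H* ≈ 78.6, P* ≈ 34.2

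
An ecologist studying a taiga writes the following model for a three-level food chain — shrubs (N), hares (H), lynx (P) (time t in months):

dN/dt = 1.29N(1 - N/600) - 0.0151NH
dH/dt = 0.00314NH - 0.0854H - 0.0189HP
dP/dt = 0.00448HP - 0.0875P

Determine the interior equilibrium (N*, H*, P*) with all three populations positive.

N* ≈ 463, H* ≈ 19.5, P* ≈ 72.4

From dP/dt = 0: 0.00448H* = 0.0875, so H* = 19.5.
From dN/dt = 0: 1.29(1 - N*/600) = 0.0151·19.5, giving N* = 600·(1 - 0.229) = 463.
From dH/dt = 0: 0.00314·463 - 0.0854 = 0.0189P*, so P* = 1.37/0.0189 = 72.4.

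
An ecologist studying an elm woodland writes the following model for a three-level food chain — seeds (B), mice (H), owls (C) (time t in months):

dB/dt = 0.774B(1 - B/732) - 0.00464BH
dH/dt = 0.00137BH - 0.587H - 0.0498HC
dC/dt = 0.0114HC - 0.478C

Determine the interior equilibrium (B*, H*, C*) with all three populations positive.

From dC/dt = 0: 0.0114H* = 0.478, so H* = 41.9.
From dB/dt = 0: 0.774(1 - B*/732) = 0.00464·41.9, giving B* = 732·(1 - 0.251) = 548.
From dH/dt = 0: 0.00137·548 - 0.587 = 0.0498C*, so C* = 0.164/0.0498 = 3.29.

B* ≈ 548, H* ≈ 41.9, C* ≈ 3.29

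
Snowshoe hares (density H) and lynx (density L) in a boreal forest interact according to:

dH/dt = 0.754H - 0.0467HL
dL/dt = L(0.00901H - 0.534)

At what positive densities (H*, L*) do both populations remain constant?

H* ≈ 59.3, L* ≈ 16.1

Set dL/dt = 0 with L > 0: 0.00901H - 0.534 = 0, so H* = 0.534/0.00901 = 59.3.
Set dH/dt = 0 with H > 0: 0.754 - 0.0467L = 0, so L* = 0.754/0.0467 = 16.1.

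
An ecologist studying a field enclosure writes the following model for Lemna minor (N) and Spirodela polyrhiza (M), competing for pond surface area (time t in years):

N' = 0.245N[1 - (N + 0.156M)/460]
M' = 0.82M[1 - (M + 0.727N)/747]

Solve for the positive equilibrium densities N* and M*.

Setting both brackets to zero gives the nullclines N + 0.156M = 460 and 0.727N + M = 747.
Substituting M = 747 - 0.727N into the first: N(1 - 0.156·0.727) = 460 - 0.156·747.
So N* = 343/0.887 = 387, and then M* = 747 - 0.727·387 = 465.

N* ≈ 387, M* ≈ 465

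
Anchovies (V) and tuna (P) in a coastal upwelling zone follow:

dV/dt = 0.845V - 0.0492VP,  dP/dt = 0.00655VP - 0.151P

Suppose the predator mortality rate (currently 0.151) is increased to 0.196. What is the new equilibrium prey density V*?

V* ≈ 29.9

At the interior fixed point, setting dP/dt = 0 with P > 0 fixes V* = (predator death rate)/(VP coefficient) — independent of the other coefficients.
With the change, V* = 0.196/0.00655 = 29.9; it rises from 23.1.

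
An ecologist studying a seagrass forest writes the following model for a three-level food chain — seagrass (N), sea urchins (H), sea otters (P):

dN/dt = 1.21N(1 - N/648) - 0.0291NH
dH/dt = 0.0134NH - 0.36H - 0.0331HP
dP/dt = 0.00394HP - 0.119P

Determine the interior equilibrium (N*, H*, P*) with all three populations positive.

From dP/dt = 0: 0.00394H* = 0.119, so H* = 30.2.
From dN/dt = 0: 1.21(1 - N*/648) = 0.0291·30.2, giving N* = 648·(1 - 0.726) = 177.
From dH/dt = 0: 0.0134·177 - 0.36 = 0.0331P*, so P* = 2.02/0.0331 = 60.9.

N* ≈ 177, H* ≈ 30.2, P* ≈ 60.9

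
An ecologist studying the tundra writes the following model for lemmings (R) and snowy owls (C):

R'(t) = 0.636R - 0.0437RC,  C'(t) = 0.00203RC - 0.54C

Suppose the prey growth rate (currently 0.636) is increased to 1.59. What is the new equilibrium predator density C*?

C* ≈ 36.4

At the interior fixed point, setting dR/dt = 0 with R > 0 fixes C* = (prey growth rate)/(RC coefficient) — independent of the other coefficients.
With the change, C* = 1.59/0.0437 = 36.4; it rises from 14.6.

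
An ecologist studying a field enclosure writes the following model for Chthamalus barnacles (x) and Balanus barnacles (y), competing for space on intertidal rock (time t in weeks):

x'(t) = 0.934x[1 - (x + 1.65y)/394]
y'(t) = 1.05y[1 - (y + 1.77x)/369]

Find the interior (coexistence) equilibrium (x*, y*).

x* ≈ 112, y* ≈ 171

Setting both brackets to zero gives the nullclines x + 1.65y = 394 and 1.77x + y = 369.
Substituting y = 369 - 1.77x into the first: x(1 - 1.65·1.77) = 394 - 1.65·369.
So x* = -215/-1.92 = 112, and then y* = 369 - 1.77·112 = 171.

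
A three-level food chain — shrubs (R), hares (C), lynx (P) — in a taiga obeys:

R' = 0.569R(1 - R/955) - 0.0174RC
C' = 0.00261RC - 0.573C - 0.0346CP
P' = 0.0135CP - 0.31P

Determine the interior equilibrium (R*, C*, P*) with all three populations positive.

From dP/dt = 0: 0.0135C* = 0.31, so C* = 23.
From dR/dt = 0: 0.569(1 - R*/955) = 0.0174·23, giving R* = 955·(1 - 0.702) = 284.
From dC/dt = 0: 0.00261·284 - 0.573 = 0.0346P*, so P* = 0.169/0.0346 = 4.89.

R* ≈ 284, C* ≈ 23, P* ≈ 4.89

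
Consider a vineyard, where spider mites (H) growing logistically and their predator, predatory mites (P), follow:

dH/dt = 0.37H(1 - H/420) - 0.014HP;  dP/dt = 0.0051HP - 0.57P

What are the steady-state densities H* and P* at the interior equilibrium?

H* ≈ 112, P* ≈ 19.4

From dP/dt = 0 with P > 0: 0.0051H* = 0.57, so H* = 112.
Substitute into dH/dt = 0: 0.37(1 - 112/420) = 0.014P*.
The bracket is 0.734, giving P* = 0.272/0.014 = 19.4.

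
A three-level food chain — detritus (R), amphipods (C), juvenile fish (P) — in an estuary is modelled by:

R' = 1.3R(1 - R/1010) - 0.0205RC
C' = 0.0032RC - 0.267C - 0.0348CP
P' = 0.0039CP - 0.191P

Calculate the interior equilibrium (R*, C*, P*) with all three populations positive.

From dP/dt = 0: 0.0039C* = 0.191, so C* = 49.
From dR/dt = 0: 1.3(1 - R*/1010) = 0.0205·49, giving R* = 1010·(1 - 0.772) = 230.
From dC/dt = 0: 0.0032·230 - 0.267 = 0.0348P*, so P* = 0.469/0.0348 = 13.5.

R* ≈ 230, C* ≈ 49, P* ≈ 13.5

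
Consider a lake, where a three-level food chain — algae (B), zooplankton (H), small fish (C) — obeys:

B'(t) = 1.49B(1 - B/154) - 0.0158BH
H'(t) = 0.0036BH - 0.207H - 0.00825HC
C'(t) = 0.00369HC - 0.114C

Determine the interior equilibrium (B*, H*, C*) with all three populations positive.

From dC/dt = 0: 0.00369H* = 0.114, so H* = 30.9.
From dB/dt = 0: 1.49(1 - B*/154) = 0.0158·30.9, giving B* = 154·(1 - 0.328) = 104.
From dH/dt = 0: 0.0036·104 - 0.207 = 0.00825C*, so C* = 0.166/0.00825 = 20.1.

B* ≈ 104, H* ≈ 30.9, C* ≈ 20.1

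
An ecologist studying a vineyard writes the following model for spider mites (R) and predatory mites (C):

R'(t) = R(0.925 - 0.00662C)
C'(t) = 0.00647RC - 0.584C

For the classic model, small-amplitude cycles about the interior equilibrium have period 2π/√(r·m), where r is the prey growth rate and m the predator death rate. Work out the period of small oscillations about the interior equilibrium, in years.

Here r = 0.925 and m = 0.584, so r·m = 0.54.
ω = √0.54 = 0.735 per year, hence T = 2π/ω ≈ 8.55 years.

T ≈ 8.55 years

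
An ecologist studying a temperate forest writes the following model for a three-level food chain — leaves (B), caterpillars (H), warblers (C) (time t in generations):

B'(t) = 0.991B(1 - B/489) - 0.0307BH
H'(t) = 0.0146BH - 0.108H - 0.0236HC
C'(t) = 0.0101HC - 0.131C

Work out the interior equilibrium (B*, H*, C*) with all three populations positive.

B* ≈ 293, H* ≈ 13, C* ≈ 176

From dC/dt = 0: 0.0101H* = 0.131, so H* = 13.
From dB/dt = 0: 0.991(1 - B*/489) = 0.0307·13, giving B* = 489·(1 - 0.402) = 293.
From dH/dt = 0: 0.0146·293 - 0.108 = 0.0236C*, so C* = 4.16/0.0236 = 176.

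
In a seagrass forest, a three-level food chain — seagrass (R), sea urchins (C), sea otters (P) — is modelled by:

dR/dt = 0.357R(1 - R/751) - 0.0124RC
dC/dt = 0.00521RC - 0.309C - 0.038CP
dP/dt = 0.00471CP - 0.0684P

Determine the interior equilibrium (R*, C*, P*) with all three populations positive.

R* ≈ 372, C* ≈ 14.5, P* ≈ 42.9

From dP/dt = 0: 0.00471C* = 0.0684, so C* = 14.5.
From dR/dt = 0: 0.357(1 - R*/751) = 0.0124·14.5, giving R* = 751·(1 - 0.504) = 372.
From dC/dt = 0: 0.00521·372 - 0.309 = 0.038P*, so P* = 1.63/0.038 = 42.9.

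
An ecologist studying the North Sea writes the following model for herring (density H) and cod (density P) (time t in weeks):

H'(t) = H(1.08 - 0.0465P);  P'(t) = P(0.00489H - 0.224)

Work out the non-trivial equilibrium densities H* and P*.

Set dP/dt = 0 with P > 0: 0.00489H - 0.224 = 0, so H* = 0.224/0.00489 = 45.8.
Set dH/dt = 0 with H > 0: 1.08 - 0.0465P = 0, so P* = 1.08/0.0465 = 23.2.

H* ≈ 45.8, P* ≈ 23.2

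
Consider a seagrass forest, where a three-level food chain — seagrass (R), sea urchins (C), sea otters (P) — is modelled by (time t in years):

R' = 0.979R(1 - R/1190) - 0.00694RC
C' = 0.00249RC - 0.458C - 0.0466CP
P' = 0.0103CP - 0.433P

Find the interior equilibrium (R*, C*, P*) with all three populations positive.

R* ≈ 835, C* ≈ 42, P* ≈ 34.8

From dP/dt = 0: 0.0103C* = 0.433, so C* = 42.
From dR/dt = 0: 0.979(1 - R*/1190) = 0.00694·42, giving R* = 1190·(1 - 0.298) = 835.
From dC/dt = 0: 0.00249·835 - 0.458 = 0.0466P*, so P* = 1.62/0.0466 = 34.8.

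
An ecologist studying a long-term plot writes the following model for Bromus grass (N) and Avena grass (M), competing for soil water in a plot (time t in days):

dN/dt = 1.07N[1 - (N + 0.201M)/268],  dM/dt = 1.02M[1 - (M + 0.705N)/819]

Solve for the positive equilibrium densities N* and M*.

Setting both brackets to zero gives the nullclines N + 0.201M = 268 and 0.705N + M = 819.
Substituting M = 819 - 0.705N into the first: N(1 - 0.201·0.705) = 268 - 0.201·819.
So N* = 103/0.858 = 120, and then M* = 819 - 0.705·120 = 734.

N* ≈ 120, M* ≈ 734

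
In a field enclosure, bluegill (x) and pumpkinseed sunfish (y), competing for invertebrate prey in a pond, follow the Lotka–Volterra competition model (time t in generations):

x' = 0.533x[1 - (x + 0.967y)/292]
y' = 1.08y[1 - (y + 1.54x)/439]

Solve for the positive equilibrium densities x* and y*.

Setting both brackets to zero gives the nullclines x + 0.967y = 292 and 1.54x + y = 439.
Substituting y = 439 - 1.54x into the first: x(1 - 0.967·1.54) = 292 - 0.967·439.
So x* = -133/-0.489 = 271, and then y* = 439 - 1.54·271 = 21.8.

x* ≈ 271, y* ≈ 21.8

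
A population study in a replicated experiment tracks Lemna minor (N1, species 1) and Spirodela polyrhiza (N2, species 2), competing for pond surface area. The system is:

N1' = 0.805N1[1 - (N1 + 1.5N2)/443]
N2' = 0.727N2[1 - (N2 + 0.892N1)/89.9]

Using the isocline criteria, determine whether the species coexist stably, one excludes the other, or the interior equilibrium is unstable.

species 1 excludes species 2

Compare the nullcline intercepts: K1/α12 = 443/1.5 = 295 > K2 = 89.9; K2/α21 = 89.9/0.892 = 101 < K1 = 443.
Since the inequalities point opposite ways, species 1 can invade but species 2 cannot.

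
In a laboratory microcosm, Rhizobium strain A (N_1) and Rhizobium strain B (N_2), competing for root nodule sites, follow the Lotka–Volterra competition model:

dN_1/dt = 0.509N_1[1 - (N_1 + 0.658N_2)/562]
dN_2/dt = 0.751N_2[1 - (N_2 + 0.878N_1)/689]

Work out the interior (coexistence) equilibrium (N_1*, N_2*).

N_1* ≈ 257, N_2* ≈ 463

Setting both brackets to zero gives the nullclines N_1 + 0.658N_2 = 562 and 0.878N_1 + N_2 = 689.
Substituting N_2 = 689 - 0.878N_1 into the first: N_1(1 - 0.658·0.878) = 562 - 0.658·689.
So N_1* = 109/0.422 = 257, and then N_2* = 689 - 0.878·257 = 463.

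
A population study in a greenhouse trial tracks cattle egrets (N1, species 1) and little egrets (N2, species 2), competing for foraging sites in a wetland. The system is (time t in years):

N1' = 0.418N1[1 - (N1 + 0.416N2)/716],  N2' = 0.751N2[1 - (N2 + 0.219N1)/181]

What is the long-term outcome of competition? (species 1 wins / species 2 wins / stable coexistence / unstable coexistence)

stable coexistence

Compare the nullcline intercepts: K1/α12 = 716/0.416 = 1720 > K2 = 181; K2/α21 = 181/0.219 = 826 > K1 = 716.
Since both inequalities hold, each species can invade when rare, so the interior equilibrium is stable.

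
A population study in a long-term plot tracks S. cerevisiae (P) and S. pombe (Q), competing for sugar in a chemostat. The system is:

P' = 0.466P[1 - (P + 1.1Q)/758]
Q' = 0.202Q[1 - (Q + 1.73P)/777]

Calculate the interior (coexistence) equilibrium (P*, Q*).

P* ≈ 107, Q* ≈ 592

Setting both brackets to zero gives the nullclines P + 1.1Q = 758 and 1.73P + Q = 777.
Substituting Q = 777 - 1.73P into the first: P(1 - 1.1·1.73) = 758 - 1.1·777.
So P* = -96.7/-0.903 = 107, and then Q* = 777 - 1.73·107 = 592.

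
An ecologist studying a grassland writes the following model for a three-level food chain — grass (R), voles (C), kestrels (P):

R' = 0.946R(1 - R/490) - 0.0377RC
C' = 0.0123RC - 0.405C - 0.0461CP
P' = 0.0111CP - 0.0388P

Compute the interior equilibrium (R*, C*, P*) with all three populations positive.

R* ≈ 422, C* ≈ 3.5, P* ≈ 104

From dP/dt = 0: 0.0111C* = 0.0388, so C* = 3.5.
From dR/dt = 0: 0.946(1 - R*/490) = 0.0377·3.5, giving R* = 490·(1 - 0.139) = 422.
From dC/dt = 0: 0.0123·422 - 0.405 = 0.0461P*, so P* = 4.78/0.0461 = 104.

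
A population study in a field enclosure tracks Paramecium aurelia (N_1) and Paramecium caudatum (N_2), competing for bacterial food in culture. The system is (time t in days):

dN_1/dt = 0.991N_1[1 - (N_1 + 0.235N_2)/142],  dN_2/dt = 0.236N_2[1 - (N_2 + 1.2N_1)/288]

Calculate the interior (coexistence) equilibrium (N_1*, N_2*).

N_1* ≈ 104, N_2* ≈ 164

Setting both brackets to zero gives the nullclines N_1 + 0.235N_2 = 142 and 1.2N_1 + N_2 = 288.
Substituting N_2 = 288 - 1.2N_1 into the first: N_1(1 - 0.235·1.2) = 142 - 0.235·288.
So N_1* = 74.3/0.718 = 104, and then N_2* = 288 - 1.2·104 = 164.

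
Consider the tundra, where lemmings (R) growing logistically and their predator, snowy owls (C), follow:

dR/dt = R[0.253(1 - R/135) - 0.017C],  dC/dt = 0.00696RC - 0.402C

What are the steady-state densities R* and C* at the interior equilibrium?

R* ≈ 57.8, C* ≈ 8.52

From dC/dt = 0 with C > 0: 0.00696R* = 0.402, so R* = 57.8.
Substitute into dR/dt = 0: 0.253(1 - 57.8/135) = 0.017C*.
The bracket is 0.572, giving C* = 0.145/0.017 = 8.52.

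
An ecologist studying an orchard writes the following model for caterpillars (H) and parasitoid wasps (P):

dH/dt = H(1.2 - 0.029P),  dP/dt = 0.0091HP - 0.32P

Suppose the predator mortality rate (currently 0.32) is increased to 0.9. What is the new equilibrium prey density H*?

At the interior fixed point, setting dP/dt = 0 with P > 0 fixes H* = (predator death rate)/(HP coefficient) — independent of the other coefficients.
With the change, H* = 0.9/0.0091 = 98.9; it rises from 35.2.

H* ≈ 98.9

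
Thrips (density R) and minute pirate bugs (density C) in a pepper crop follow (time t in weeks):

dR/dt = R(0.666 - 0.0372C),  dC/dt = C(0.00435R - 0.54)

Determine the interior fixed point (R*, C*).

R* ≈ 124, C* ≈ 17.9

Set dC/dt = 0 with C > 0: 0.00435R - 0.54 = 0, so R* = 0.54/0.00435 = 124.
Set dR/dt = 0 with R > 0: 0.666 - 0.0372C = 0, so C* = 0.666/0.0372 = 17.9.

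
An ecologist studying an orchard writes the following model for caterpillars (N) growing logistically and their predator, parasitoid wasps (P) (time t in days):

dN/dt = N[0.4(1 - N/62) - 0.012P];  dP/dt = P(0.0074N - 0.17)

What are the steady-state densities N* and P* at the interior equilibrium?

N* ≈ 23, P* ≈ 21

From dP/dt = 0 with P > 0: 0.0074N* = 0.17, so N* = 23.
Substitute into dN/dt = 0: 0.4(1 - 23/62) = 0.012P*.
The bracket is 0.629, giving P* = 0.252/0.012 = 21.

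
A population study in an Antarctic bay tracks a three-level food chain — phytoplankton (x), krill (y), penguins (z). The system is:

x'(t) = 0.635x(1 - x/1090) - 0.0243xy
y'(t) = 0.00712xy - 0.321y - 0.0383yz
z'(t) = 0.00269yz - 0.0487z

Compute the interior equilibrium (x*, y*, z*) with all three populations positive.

x* ≈ 335, y* ≈ 18.1, z* ≈ 53.9

From dz/dt = 0: 0.00269y* = 0.0487, so y* = 18.1.
From dx/dt = 0: 0.635(1 - x*/1090) = 0.0243·18.1, giving x* = 1090·(1 - 0.693) = 335.
From dy/dt = 0: 0.00712·335 - 0.321 = 0.0383z*, so z* = 2.06/0.0383 = 53.9.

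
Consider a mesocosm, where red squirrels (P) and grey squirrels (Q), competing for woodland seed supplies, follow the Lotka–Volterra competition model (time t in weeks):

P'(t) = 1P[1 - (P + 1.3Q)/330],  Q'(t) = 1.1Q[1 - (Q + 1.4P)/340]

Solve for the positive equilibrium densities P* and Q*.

Setting both brackets to zero gives the nullclines P + 1.3Q = 330 and 1.4P + Q = 340.
Substituting Q = 340 - 1.4P into the first: P(1 - 1.3·1.4) = 330 - 1.3·340.
So P* = -112/-0.82 = 137, and then Q* = 340 - 1.4·137 = 149.

P* ≈ 137, Q* ≈ 149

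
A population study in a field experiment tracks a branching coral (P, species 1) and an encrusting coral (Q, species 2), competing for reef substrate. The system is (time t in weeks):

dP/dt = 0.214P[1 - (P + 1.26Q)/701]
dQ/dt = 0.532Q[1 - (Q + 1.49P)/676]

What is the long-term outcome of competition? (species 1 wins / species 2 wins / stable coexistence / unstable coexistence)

unstable coexistence (outcome depends on initial conditions)

Compare the nullcline intercepts: K1/α12 = 701/1.26 = 556 < K2 = 676; K2/α21 = 676/1.49 = 454 < K1 = 701.
Since both are reversed, neither can invade when rare; the interior point is a saddle.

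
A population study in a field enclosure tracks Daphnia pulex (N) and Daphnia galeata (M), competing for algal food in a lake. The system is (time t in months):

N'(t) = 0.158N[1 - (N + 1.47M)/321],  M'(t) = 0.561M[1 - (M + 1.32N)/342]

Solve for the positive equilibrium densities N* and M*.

Setting both brackets to zero gives the nullclines N + 1.47M = 321 and 1.32N + M = 342.
Substituting M = 342 - 1.32N into the first: N(1 - 1.47·1.32) = 321 - 1.47·342.
So N* = -182/-0.94 = 193, and then M* = 342 - 1.32·193 = 86.9.

N* ≈ 193, M* ≈ 86.9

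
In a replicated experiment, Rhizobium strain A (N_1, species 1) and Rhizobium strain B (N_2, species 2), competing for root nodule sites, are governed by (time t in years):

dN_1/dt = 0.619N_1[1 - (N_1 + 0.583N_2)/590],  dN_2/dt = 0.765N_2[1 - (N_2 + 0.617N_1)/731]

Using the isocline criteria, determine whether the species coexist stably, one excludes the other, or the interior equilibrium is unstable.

Compare the nullcline intercepts: K1/α12 = 590/0.583 = 1010 > K2 = 731; K2/α21 = 731/0.617 = 1180 > K1 = 590.
Since both inequalities hold, each species can invade when rare, so the interior equilibrium is stable.

stable coexistence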